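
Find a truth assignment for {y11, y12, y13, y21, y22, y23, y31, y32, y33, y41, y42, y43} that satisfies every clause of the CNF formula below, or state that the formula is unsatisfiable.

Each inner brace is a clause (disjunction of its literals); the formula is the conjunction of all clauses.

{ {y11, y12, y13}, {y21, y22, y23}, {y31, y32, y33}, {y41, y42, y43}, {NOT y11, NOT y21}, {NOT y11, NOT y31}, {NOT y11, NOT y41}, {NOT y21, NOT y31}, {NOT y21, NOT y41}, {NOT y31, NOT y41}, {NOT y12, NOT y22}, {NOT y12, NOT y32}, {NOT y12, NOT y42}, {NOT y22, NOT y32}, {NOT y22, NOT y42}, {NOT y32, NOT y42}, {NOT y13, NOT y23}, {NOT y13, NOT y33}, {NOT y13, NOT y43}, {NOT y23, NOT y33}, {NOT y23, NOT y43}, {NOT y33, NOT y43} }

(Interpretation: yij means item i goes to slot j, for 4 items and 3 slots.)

Case y11 = false:
Case y12 = true:
From the singleton clause (NOT y22), y22 = false.
From the singleton clause (NOT y32), y32 = false.
From the singleton clause (NOT y42), y42 = false.
Case y21 = true:
From the singleton clause (NOT y31), y31 = false.
From the singleton clause (y33), y33 = true.
From the singleton clause (NOT y41), y41 = false.
From the singleton clause (y43), y43 = true.
Now (NOT y43) is unsatisfied and unit — conflict.
So y21 must be the other value — set y21 = false.
From the singleton clause (y23), y23 = true.
From the singleton clause (NOT y13), y13 = false.
From the singleton clause (NOT y33), y33 = false.
From the singleton clause (y31), y31 = true.
From the singleton clause (NOT y41), y41 = false.
From the singleton clause (y43), y43 = true.
Now (NOT y43) is unsatisfied and unit — conflict.
Either choice for y21 ends in contradiction.
So y12 must be the other value — set y12 = false.
From the singleton clause (y13), y13 = true.
From the singleton clause (NOT y23), y23 = false.
From the singleton clause (NOT y33), y33 = false.
From the singleton clause (NOT y43), y43 = false.
Case y21 = true:
From the singleton clause (NOT y31), y31 = false.
From the singleton clause (y32), y32 = true.
From the singleton clause (NOT y41), y41 = false.
From the singleton clause (y42), y42 = true.
Now (NOT y42) is unsatisfied and unit — conflict.
So y21 must be the other value — set y21 = false.
From the singleton clause (y22), y22 = true.
From the singleton clause (NOT y32), y32 = false.
From the singleton clause (y31), y31 = true.
From the singleton clause (NOT y41), y41 = false.
From the singleton clause (y42), y42 = true.
Now (NOT y42) is unsatisfied and unit — conflict.
Either choice for y21 ends in contradiction.
Either choice for y12 ends in contradiction.
So y11 must be the other value — set y11 = true.
From the singleton clause (NOT y21), y21 = false.
From the singleton clause (NOT y31), y31 = false.
From the singleton clause (NOT y41), y41 = false.
Case y22 = true:
From the singleton clause (NOT y12), y12 = false.
From the singleton clause (NOT y32), y32 = false.
From the singleton clause (y33), y33 = true.
From the singleton clause (NOT y42), y42 = false.
From the singleton clause (y43), y43 = true.
Now (NOT y43) is unsatisfied and unit — conflict.
So y22 must be the other value — set y22 = false.
From the singleton clause (y23), y23 = true.
From the singleton clause (NOT y13), y13 = false.
From the singleton clause (NOT y33), y33 = false.
From the singleton clause (y32), y32 = true.
From the singleton clause (NOT y12), y12 = false.
From the singleton clause (NOT y42), y42 = false.
From the singleton clause (y43), y43 = true.
Now (NOT y43) is unsatisfied and unit — conflict.
Either choice for y22 ends in contradiction.
Either choice for y11 ends in contradiction.

UNSATISFIABLE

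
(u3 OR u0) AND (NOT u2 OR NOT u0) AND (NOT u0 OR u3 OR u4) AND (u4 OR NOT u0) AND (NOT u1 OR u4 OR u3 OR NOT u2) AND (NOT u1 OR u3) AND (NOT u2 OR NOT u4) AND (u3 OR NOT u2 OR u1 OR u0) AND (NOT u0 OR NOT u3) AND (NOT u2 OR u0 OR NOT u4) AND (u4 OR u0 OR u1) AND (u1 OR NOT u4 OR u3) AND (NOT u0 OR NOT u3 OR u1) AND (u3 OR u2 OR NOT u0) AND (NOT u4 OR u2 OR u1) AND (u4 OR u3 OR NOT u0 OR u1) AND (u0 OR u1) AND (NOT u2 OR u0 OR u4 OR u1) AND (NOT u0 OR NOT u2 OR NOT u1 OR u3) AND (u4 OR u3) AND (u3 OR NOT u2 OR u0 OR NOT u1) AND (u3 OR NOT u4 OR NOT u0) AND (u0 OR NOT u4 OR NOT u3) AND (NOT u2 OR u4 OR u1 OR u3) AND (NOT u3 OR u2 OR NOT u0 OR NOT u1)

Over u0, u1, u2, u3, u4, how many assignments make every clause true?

There are 2^5 = 32 truth assignments over (u0, u1, u2, u3, u4).
Split on u4. With u4 = true, the clauses containing u4 are satisfied and NOT u4 drops from the rest; 0 of the 2^4 = 16 assignments to the other variables satisfy what remains.
With u4 = false, by the same count on the reduced clause set, 2 assignments work.
(One model: u0=F, u1=T, u2=F, u3=T, u4=F.)
Total: 0 + 2 = 2.

2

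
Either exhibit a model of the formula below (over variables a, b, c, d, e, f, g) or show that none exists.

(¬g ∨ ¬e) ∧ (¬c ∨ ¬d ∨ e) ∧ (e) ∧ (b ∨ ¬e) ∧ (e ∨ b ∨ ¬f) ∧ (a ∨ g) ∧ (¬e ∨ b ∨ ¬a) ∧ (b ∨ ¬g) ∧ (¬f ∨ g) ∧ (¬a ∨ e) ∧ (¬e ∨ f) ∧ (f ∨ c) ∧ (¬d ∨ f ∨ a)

Unit clause (e) forces e = True.
Unit clause (¬g) forces g = False.
Unit clause (b) forces b = True.
Unit clause (a) forces a = True.
Unit clause (¬f) forces f = False.
Now (f) is unsatisfied and unit — conflict.

UNSATISFIABLE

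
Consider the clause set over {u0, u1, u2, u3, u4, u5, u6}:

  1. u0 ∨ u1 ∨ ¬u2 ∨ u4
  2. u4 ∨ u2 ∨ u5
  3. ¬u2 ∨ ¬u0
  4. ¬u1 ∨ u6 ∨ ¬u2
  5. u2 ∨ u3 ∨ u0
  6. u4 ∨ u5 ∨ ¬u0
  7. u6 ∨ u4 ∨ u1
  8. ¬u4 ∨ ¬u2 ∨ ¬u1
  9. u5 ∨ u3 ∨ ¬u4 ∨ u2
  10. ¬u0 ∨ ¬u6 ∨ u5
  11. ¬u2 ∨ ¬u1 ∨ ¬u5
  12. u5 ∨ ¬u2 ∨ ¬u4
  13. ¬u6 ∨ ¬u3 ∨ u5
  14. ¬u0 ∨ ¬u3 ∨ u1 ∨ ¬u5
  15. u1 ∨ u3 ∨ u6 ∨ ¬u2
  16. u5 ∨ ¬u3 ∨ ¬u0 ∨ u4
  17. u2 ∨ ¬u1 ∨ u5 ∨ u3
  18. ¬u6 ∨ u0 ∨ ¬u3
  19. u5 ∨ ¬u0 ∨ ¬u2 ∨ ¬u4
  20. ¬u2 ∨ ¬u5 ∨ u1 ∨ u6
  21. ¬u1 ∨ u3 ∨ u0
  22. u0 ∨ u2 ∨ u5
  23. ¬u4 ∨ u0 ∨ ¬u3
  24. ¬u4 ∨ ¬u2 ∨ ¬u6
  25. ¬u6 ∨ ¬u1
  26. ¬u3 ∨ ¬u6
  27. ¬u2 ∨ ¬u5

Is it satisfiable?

Branch on u2: set u2 = False.
Branch on u4: set u4 = True.
Branch on u3: set u3 = True.
The clause (u0) is unit, so u0 = True.
The clause (¬u6) is unit, so u6 = False.
Branch on u1: set u1 = True.
Every clause is now satisfied; u5 is unconstrained.
A satisfying assignment: u0=True; u1=True; u2=False; u3=True; u4=True; u5=False; u6=False.

Satisfiable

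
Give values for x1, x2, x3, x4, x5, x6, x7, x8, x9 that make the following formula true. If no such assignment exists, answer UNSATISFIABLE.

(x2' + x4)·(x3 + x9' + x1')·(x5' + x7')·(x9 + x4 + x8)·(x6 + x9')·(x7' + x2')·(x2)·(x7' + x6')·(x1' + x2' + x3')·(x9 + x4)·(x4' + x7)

UNSATISFIABLE

(x2) alone gives x2 = 1.
(x4) alone gives x4 = 1.
(x7') alone gives x7 = 0.
That conflicts with the unit clause (x7).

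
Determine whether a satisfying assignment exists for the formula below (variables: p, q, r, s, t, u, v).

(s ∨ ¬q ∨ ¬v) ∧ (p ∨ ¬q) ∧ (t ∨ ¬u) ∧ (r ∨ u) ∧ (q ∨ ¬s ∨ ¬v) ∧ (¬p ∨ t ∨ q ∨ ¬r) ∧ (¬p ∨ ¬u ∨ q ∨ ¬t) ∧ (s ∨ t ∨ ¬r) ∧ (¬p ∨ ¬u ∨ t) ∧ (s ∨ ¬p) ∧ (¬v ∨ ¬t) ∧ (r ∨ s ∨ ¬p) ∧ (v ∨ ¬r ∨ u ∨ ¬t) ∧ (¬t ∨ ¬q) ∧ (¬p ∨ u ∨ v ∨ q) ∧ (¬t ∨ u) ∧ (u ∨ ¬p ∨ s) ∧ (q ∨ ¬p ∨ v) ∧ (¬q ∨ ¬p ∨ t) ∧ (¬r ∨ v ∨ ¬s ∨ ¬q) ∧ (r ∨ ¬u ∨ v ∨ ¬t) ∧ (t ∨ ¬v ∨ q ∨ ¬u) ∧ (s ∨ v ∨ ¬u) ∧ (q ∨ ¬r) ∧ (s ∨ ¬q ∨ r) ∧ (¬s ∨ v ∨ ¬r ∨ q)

Branch on p: set p = True.
Unit clause (s) forces s = True.
Branch on t: set t = True.
Unit clause (¬v) forces v = False.
Unit clause (¬q) forces q = False.
But (q) is also a unit clause — contradiction.
Undo t and try t = False.
Unit clause (¬u) forces u = False.
Unit clause (r) forces r = True.
Unit clause (q) forces q = True.
But (¬q) is also a unit clause — contradiction.
Either choice for t ends in contradiction.
Undo p and try p = False.
Unit clause (¬q) forces q = False.
Unit clause (¬r) forces r = False.
Unit clause (u) forces u = True.
Unit clause (t) forces t = True.
Unit clause (¬v) forces v = False.
But (v) is also a unit clause — contradiction.
Either choice for p ends in contradiction.
No assignment satisfies every clause.

Unsatisfiable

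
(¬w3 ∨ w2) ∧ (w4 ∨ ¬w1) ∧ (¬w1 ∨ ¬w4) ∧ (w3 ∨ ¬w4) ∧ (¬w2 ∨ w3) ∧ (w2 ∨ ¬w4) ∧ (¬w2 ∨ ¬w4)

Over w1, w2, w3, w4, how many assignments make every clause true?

There are 2^4 = 16 truth assignments over (w1, w2, w3, w4).
Check each against the 7 clauses (columns in the order w1, w2, w3, w4):
  F F F F  ✓ satisfies all
  F F F T  ✗ fails (w3 ∨ ¬w4)
  F F T F  ✗ fails (¬w3 ∨ w2)
  F F T T  ✗ fails (¬w3 ∨ w2)
  F T F F  ✗ fails (¬w2 ∨ w3)
  F T F T  ✗ fails (w3 ∨ ¬w4)
  F T T F  ✓ satisfies all
  F T T T  ✗ fails (¬w2 ∨ ¬w4)
  T F F F  ✗ fails (w4 ∨ ¬w1)
  T F F T  ✗ fails (¬w1 ∨ ¬w4)
  T F T F  ✗ fails (¬w3 ∨ w2)
  T F T T  ✗ fails (¬w3 ∨ w2)
  T T F F  ✗ fails (w4 ∨ ¬w1)
  T T F T  ✗ fails (¬w1 ∨ ¬w4)
  T T T F  ✗ fails (w4 ∨ ¬w1)
  T T T T  ✗ fails (¬w1 ∨ ¬w4)
2 of the 16 rows are models.

2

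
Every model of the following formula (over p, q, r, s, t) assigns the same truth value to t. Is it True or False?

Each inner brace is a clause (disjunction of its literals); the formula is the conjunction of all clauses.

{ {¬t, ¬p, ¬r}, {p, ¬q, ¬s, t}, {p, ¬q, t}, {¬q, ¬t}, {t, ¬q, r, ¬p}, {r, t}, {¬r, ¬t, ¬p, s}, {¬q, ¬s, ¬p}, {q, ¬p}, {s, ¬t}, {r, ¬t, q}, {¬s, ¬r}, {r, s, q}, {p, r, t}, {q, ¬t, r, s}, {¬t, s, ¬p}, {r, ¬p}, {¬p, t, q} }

Suppose t = True.
From the singleton clause (¬q), q = False.
From the singleton clause (¬p), p = False.
From the singleton clause (s), s = True.
From the singleton clause (r), r = True.
That conflicts with the unit clause (¬r).
So every satisfying assignment has t = False.

False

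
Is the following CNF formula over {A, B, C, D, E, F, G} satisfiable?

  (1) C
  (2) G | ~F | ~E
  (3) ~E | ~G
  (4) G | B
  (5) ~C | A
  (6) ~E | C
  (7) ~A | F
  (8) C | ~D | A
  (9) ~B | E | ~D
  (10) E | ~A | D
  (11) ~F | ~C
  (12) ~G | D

No

(C) alone gives C = 1.
(A) alone gives A = 1.
(F) alone gives F = 1.
Now (~F) is unsatisfied and unit — conflict.
No assignment satisfies every clause.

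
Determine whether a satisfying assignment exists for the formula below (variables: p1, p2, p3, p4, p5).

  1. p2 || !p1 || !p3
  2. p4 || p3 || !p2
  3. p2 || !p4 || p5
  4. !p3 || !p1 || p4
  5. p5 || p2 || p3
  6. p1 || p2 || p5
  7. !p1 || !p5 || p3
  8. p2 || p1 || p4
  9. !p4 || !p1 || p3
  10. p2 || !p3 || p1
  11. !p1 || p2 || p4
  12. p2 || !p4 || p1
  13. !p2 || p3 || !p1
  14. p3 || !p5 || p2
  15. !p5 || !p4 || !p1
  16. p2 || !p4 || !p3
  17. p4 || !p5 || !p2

Satisfiable

Try p2 = true.
Try p4 = true.
Try p1 = true.
(p3) alone gives p3 = true.
(!p5) alone gives p5 = false.
Every clause now holds.
A satisfying assignment: p1=true, p2=true, p3=true, p4=true, p5=false.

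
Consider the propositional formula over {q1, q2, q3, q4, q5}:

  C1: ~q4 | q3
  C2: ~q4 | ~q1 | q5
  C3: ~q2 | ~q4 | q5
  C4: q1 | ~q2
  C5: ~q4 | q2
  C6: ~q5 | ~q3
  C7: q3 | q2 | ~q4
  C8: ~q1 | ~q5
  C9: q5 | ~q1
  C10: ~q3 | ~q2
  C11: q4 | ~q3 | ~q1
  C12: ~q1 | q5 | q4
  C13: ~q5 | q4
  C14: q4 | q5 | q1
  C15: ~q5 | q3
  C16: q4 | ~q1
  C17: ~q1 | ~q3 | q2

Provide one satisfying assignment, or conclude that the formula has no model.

UNSATISFIABLE

Try q4 = 0.
Unit clause (~q5) forces q5 = 0.
Unit clause (~q1) forces q1 = 0.
That conflicts with the unit clause (q1).
Backtrack on q4: now try q4 = 1.
Unit clause (q3) forces q3 = 1.
Unit clause (q2) forces q2 = 1.
That conflicts with the unit clause (~q2).
Either choice for q4 ends in contradiction.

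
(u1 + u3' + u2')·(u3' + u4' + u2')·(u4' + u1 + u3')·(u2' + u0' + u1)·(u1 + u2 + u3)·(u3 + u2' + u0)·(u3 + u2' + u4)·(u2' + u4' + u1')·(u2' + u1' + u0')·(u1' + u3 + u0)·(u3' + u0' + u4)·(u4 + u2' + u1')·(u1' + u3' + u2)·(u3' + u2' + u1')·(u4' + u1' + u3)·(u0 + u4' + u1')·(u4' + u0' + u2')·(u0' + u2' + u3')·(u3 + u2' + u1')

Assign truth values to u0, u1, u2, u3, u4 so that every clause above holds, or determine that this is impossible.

u0 ↦ 0, u1 ↦ 0, u2 ↦ 0, u3 ↦ 1, u4 ↦ 0

Try u1 = 0.
Try u3 = 1.
Unit clause (u2') forces u2 = 0.
Unit clause (u4') forces u4 = 0.
Unit clause (u0') forces u0 = 0.
This assignment satisfies each clause.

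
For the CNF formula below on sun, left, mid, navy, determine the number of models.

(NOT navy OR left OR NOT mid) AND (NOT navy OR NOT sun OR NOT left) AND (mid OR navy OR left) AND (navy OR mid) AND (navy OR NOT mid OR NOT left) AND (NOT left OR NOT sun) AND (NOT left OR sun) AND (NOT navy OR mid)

There are 2^4 = 16 truth assignments over (sun, left, mid, navy).
Check each against the 8 clauses (columns in the order sun, left, mid, navy):
  F F F F  ✗ fails (mid OR navy OR left)
  F F F T  ✗ fails (NOT navy OR mid)
  F F T F  ✓ satisfies all
  F F T T  ✗ fails (NOT navy OR left OR NOT mid)
  F T F F  ✗ fails (navy OR mid)
  F T F T  ✗ fails (NOT left OR sun)
  F T T F  ✗ fails (navy OR NOT mid OR NOT left)
  F T T T  ✗ fails (NOT left OR sun)
  T F F F  ✗ fails (mid OR navy OR left)
  T F F T  ✗ fails (NOT navy OR mid)
  T F T F  ✓ satisfies all
  T F T T  ✗ fails (NOT navy OR left OR NOT mid)
  T T F F  ✗ fails (navy OR mid)
  T T F T  ✗ fails (NOT navy OR NOT sun OR NOT left)
  T T T F  ✗ fails (navy OR NOT mid OR NOT left)
  T T T T  ✗ fails (NOT navy OR NOT sun OR NOT left)
2 of the 16 rows are models.

2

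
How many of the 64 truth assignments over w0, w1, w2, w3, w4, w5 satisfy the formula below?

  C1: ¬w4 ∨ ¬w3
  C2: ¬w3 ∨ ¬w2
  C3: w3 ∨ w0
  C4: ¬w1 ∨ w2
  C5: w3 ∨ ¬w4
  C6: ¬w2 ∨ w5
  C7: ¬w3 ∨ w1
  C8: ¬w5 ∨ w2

3

There are 2^6 = 64 truth assignments over (w0, w1, w2, w3, w4, w5).
Split on w5. With w5 = True, the clauses containing w5 are satisfied and ¬w5 drops from the rest; 2 of the 2^5 = 32 assignments to the other variables satisfy what remains.
With w5 = False, by the same count on the reduced clause set, 1 assignment works.
Total: 2 + 1 = 3.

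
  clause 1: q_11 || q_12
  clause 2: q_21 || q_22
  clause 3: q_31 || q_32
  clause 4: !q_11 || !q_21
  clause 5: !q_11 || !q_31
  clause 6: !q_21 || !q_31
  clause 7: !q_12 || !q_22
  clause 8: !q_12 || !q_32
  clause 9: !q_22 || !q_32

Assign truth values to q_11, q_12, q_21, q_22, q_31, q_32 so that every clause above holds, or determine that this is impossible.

Try q_11 = true.
(!q_21) alone gives q_21 = false.
(q_22) alone gives q_22 = true.
(!q_31) alone gives q_31 = false.
(q_32) alone gives q_32 = true.
Now (!q_32) is unsatisfied and unit — conflict.
So q_11 must be the other value — set q_11 = false.
(q_12) alone gives q_12 = true.
(!q_22) alone gives q_22 = false.
(q_21) alone gives q_21 = true.
(!q_31) alone gives q_31 = false.
(q_32) alone gives q_32 = true.
Now (!q_32) is unsatisfied and unit — conflict.
Both values of q_11 lead to a conflict.

UNSATISFIABLE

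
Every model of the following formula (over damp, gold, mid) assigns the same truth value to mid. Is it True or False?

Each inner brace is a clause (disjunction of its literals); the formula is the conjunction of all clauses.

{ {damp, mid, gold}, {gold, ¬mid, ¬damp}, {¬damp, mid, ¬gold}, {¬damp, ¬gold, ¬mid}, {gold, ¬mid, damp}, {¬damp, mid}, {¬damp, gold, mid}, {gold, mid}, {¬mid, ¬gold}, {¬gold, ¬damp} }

False

Suppose mid = True.
Unit clause (¬gold) forces gold = False.
Unit clause (¬damp) forces damp = False.
That conflicts with the unit clause (damp).
So every satisfying assignment has mid = False.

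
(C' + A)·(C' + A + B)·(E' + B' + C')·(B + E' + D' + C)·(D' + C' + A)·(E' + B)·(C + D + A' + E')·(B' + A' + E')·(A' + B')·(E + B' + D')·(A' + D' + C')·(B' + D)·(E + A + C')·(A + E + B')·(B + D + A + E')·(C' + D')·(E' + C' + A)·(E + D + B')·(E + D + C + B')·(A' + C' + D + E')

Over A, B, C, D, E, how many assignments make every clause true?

There are 2^5 = 32 truth assignments over (A, B, C, D, E).
Split on E. With E = 1, the clauses containing E are satisfied and E' drops from the rest; 1 of the 2^4 = 16 assignments to the other variables satisfy what remains.
With E = 0, by the same count on the reduced clause set, 5 assignments work.
(One model: A=F, B=F, C=F, D=F, E=F.)
Total: 1 + 5 = 6.

6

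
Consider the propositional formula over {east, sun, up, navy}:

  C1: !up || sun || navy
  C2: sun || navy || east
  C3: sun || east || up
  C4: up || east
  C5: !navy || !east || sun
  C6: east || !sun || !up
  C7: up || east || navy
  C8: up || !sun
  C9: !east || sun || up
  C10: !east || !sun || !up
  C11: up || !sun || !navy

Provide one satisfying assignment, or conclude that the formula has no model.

Case up = true:
Case sun = false:
From the singleton clause (navy), navy = true.
From the singleton clause (!east), east = false.
Every clause now holds.

east ↦ false,  sun ↦ false,  up ↦ true,  navy ↦ true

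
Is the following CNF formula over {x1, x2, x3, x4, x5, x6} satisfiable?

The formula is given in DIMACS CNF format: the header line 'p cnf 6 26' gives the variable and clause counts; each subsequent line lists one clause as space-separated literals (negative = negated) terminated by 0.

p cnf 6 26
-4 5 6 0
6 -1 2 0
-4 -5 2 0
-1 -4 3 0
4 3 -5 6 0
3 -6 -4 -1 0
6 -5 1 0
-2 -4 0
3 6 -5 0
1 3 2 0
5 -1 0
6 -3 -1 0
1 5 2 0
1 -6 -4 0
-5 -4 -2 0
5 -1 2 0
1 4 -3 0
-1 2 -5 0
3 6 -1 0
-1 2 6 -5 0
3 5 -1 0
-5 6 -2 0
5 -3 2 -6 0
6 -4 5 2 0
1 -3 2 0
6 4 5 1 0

Branch on x2: set x2 = True.
Unit clause (¬x4) forces x4 = False.
Branch on x5: set x5 = True.
Unit clause (x6) forces x6 = True.
Branch on x1: set x1 = True.
All clauses hold; x3 can take either value.
A satisfying assignment: x1 ↦ True; x2 ↦ True; x3 ↦ True; x4 ↦ False; x5 ↦ True; x6 ↦ True.

Yes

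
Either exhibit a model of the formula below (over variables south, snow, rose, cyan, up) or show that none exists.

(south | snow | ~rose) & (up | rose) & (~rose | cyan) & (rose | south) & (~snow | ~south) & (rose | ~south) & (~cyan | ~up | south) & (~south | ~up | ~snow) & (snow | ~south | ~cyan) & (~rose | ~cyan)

UNSATISFIABLE

Try up = 1.
Try rose = 0.
Unit clause (south) forces south = 1.
Now (~south) is unsatisfied and unit — conflict.
That branch fails; take rose = 1 instead.
Unit clause (cyan) forces cyan = 1.
Now (~cyan) is unsatisfied and unit — conflict.
Both values of rose lead to a conflict.
That branch fails; take up = 0 instead.
Unit clause (rose) forces rose = 1.
Unit clause (cyan) forces cyan = 1.
Now (~cyan) is unsatisfied and unit — conflict.
Both values of up lead to a conflict.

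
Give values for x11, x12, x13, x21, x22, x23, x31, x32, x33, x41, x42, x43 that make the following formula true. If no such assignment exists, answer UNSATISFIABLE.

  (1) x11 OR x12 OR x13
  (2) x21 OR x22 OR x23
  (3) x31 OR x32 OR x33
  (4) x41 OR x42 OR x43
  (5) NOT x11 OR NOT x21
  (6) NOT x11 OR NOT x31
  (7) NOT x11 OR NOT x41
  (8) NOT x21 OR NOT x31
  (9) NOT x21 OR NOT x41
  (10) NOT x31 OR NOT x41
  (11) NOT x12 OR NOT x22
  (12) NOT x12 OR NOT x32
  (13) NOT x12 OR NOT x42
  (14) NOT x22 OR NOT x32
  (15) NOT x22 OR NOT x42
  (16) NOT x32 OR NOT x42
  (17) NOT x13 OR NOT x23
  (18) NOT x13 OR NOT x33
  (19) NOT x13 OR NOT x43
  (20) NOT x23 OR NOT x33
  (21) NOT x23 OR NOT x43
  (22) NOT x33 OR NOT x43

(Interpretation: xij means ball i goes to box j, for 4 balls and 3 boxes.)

Try x11 = false.
Try x12 = true.
Unit clause (NOT x22) forces x22 = false.
Unit clause (NOT x32) forces x32 = false.
Unit clause (NOT x42) forces x42 = false.
Try x21 = true.
Unit clause (NOT x31) forces x31 = false.
Unit clause (x33) forces x33 = true.
Unit clause (NOT x41) forces x41 = false.
Unit clause (x43) forces x43 = true.
Now (NOT x43) is unsatisfied and unit — conflict.
Backtrack on x21: now try x21 = false.
Unit clause (x23) forces x23 = true.
Unit clause (NOT x13) forces x13 = false.
Unit clause (NOT x33) forces x33 = false.
Unit clause (x31) forces x31 = true.
Unit clause (NOT x41) forces x41 = false.
Unit clause (x43) forces x43 = true.
Now (NOT x43) is unsatisfied and unit — conflict.
Either choice for x21 ends in contradiction.
Backtrack on x12: now try x12 = false.
Unit clause (x13) forces x13 = true.
Unit clause (NOT x23) forces x23 = false.
Unit clause (NOT x33) forces x33 = false.
Unit clause (NOT x43) forces x43 = false.
Try x21 = true.
Unit clause (NOT x31) forces x31 = false.
Unit clause (x32) forces x32 = true.
Unit clause (NOT x41) forces x41 = false.
Unit clause (x42) forces x42 = true.
Now (NOT x42) is unsatisfied and unit — conflict.
Backtrack on x21: now try x21 = false.
Unit clause (x22) forces x22 = true.
Unit clause (NOT x32) forces x32 = false.
Unit clause (x31) forces x31 = true.
Unit clause (NOT x41) forces x41 = false.
Unit clause (x42) forces x42 = true.
Now (NOT x42) is unsatisfied and unit — conflict.
Either choice for x21 ends in contradiction.
Either choice for x12 ends in contradiction.
Backtrack on x11: now try x11 = true.
Unit clause (NOT x21) forces x21 = false.
Unit clause (NOT x31) forces x31 = false.
Unit clause (NOT x41) forces x41 = false.
Try x22 = true.
Unit clause (NOT x12) forces x12 = false.
Unit clause (NOT x32) forces x32 = false.
Unit clause (x33) forces x33 = true.
Unit clause (NOT x42) forces x42 = false.
Unit clause (x43) forces x43 = true.
Now (NOT x43) is unsatisfied and unit — conflict.
Backtrack on x22: now try x22 = false.
Unit clause (x23) forces x23 = true.
Unit clause (NOT x13) forces x13 = false.
Unit clause (NOT x33) forces x33 = false.
Unit clause (x32) forces x32 = true.
Unit clause (NOT x12) forces x12 = false.
Unit clause (NOT x42) forces x42 = false.
Unit clause (x43) forces x43 = true.
Now (NOT x43) is unsatisfied and unit — conflict.
Either choice for x22 ends in contradiction.
Either choice for x11 ends in contradiction.

UNSATISFIABLE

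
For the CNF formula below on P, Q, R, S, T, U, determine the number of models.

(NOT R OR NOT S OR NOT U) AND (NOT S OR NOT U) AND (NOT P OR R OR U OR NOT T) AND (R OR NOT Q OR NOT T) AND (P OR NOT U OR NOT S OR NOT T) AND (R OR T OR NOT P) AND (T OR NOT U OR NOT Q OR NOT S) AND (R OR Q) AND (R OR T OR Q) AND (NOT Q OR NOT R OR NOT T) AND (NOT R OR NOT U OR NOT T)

19

There are 2^6 = 64 truth assignments over (P, Q, R, S, T, U).
Split on P. With P = true, the clauses containing P are satisfied and NOT P drops from the rest; 8 of the 2^5 = 32 assignments to the other variables satisfy what remains.
With P = false, by the same count on the reduced clause set, 11 assignments work.
Total: 8 + 11 = 19.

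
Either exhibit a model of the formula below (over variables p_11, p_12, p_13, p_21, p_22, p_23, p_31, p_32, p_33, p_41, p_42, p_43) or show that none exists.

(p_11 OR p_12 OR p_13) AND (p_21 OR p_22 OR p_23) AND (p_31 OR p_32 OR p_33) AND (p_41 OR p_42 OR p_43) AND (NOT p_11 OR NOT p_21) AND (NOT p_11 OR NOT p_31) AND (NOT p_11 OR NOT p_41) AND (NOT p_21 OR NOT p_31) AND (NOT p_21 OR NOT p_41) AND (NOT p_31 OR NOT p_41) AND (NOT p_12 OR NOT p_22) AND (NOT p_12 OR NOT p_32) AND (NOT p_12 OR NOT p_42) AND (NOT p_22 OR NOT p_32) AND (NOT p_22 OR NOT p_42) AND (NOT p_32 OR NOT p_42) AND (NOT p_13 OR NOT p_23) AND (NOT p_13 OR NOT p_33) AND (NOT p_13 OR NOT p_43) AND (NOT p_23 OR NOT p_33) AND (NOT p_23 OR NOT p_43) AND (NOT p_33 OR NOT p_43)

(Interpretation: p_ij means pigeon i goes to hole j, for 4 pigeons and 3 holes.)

UNSATISFIABLE

Try p_11 = false.
Try p_12 = true.
From the singleton clause (NOT p_22), p_22 = false.
From the singleton clause (NOT p_32), p_32 = false.
From the singleton clause (NOT p_42), p_42 = false.
Try p_21 = true.
From the singleton clause (NOT p_31), p_31 = false.
From the singleton clause (p_33), p_33 = true.
From the singleton clause (NOT p_41), p_41 = false.
From the singleton clause (p_43), p_43 = true.
But (NOT p_43) is also a unit clause — contradiction.
Undo p_21 and try p_21 = false.
From the singleton clause (p_23), p_23 = true.
From the singleton clause (NOT p_13), p_13 = false.
From the singleton clause (NOT p_33), p_33 = false.
From the singleton clause (p_31), p_31 = true.
From the singleton clause (NOT p_41), p_41 = false.
From the singleton clause (p_43), p_43 = true.
But (NOT p_43) is also a unit clause — contradiction.
Neither p_21 = true nor p_21 = false works.
Undo p_12 and try p_12 = false.
From the singleton clause (p_13), p_13 = true.
From the singleton clause (NOT p_23), p_23 = false.
From the singleton clause (NOT p_33), p_33 = false.
From the singleton clause (NOT p_43), p_43 = false.
Try p_21 = true.
From the singleton clause (NOT p_31), p_31 = false.
From the singleton clause (p_32), p_32 = true.
From the singleton clause (NOT p_41), p_41 = false.
From the singleton clause (p_42), p_42 = true.
But (NOT p_42) is also a unit clause — contradiction.
Undo p_21 and try p_21 = false.
From the singleton clause (p_22), p_22 = true.
From the singleton clause (NOT p_32), p_32 = false.
From the singleton clause (p_31), p_31 = true.
From the singleton clause (NOT p_41), p_41 = false.
From the singleton clause (p_42), p_42 = true.
But (NOT p_42) is also a unit clause — contradiction.
Neither p_21 = true nor p_21 = false works.
Neither p_12 = true nor p_12 = false works.
Undo p_11 and try p_11 = true.
From the singleton clause (NOT p_21), p_21 = false.
From the singleton clause (NOT p_31), p_31 = false.
From the singleton clause (NOT p_41), p_41 = false.
Try p_22 = true.
From the singleton clause (NOT p_12), p_12 = false.
From the singleton clause (NOT p_32), p_32 = false.
From the singleton clause (p_33), p_33 = true.
From the singleton clause (NOT p_42), p_42 = false.
From the singleton clause (p_43), p_43 = true.
But (NOT p_43) is also a unit clause — contradiction.
Undo p_22 and try p_22 = false.
From the singleton clause (p_23), p_23 = true.
From the singleton clause (NOT p_13), p_13 = false.
From the singleton clause (NOT p_33), p_33 = false.
From the singleton clause (p_32), p_32 = true.
From the singleton clause (NOT p_12), p_12 = false.
From the singleton clause (NOT p_42), p_42 = false.
From the singleton clause (p_43), p_43 = true.
But (NOT p_43) is also a unit clause — contradiction.
Neither p_22 = true nor p_22 = false works.
Neither p_11 = true nor p_11 = false works.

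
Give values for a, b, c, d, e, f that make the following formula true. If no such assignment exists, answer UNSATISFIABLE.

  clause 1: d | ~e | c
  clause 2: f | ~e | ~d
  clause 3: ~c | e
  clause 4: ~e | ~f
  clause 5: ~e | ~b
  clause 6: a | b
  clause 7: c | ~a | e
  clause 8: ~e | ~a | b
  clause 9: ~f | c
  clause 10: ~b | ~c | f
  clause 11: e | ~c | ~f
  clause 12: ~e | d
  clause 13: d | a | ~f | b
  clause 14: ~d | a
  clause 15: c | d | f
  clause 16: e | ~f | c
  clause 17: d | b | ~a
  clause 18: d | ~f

Suppose c = 0.
(~f) alone gives f = 0.
(d) alone gives d = 1.
(~e) alone gives e = 0.
(~a) alone gives a = 0.
But (a) is also a unit clause — contradiction.
That branch fails; take c = 1 instead.
(e) alone gives e = 1.
(~f) alone gives f = 0.
(~d) alone gives d = 0.
But (d) is also a unit clause — contradiction.
Neither c = 1 nor c = 0 works.

UNSATISFIABLE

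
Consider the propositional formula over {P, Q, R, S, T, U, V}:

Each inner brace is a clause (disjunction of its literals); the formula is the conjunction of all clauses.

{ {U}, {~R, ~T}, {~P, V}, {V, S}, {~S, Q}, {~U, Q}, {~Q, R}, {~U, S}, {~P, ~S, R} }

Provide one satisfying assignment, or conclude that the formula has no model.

P ↦ 1; Q ↦ 1; R ↦ 1; S ↦ 1; T ↦ 0; U ↦ 1; V ↦ 1

(U) alone gives U = 1.
(Q) alone gives Q = 1.
(R) alone gives R = 1.
(~T) alone gives T = 0.
(S) alone gives S = 1.
Suppose P = 1.
(V) alone gives V = 1.
All clauses are satisfied.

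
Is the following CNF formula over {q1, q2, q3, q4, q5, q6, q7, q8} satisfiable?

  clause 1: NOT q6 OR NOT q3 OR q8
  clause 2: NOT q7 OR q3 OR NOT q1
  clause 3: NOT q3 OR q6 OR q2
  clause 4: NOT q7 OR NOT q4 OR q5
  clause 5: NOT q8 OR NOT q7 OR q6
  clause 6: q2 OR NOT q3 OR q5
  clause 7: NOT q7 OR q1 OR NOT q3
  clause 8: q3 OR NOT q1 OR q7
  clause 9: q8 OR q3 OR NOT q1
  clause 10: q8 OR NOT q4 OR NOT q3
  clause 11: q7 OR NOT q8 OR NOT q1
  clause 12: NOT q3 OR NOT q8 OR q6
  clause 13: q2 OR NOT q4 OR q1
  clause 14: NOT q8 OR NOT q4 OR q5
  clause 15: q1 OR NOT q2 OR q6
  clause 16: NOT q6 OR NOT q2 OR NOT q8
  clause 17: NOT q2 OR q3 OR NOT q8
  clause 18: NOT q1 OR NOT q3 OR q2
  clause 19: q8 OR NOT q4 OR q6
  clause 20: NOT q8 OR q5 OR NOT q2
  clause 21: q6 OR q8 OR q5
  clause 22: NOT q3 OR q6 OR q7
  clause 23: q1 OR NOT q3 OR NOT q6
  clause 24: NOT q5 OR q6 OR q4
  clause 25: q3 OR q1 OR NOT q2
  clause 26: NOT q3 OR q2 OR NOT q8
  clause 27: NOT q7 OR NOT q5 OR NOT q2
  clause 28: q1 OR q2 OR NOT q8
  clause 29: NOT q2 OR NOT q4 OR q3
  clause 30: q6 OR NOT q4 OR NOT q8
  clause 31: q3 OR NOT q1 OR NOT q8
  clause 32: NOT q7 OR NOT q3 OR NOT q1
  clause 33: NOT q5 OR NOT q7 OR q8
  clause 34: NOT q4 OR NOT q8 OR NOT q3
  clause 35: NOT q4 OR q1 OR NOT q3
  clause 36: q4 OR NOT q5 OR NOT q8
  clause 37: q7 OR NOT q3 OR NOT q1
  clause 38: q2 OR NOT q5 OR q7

Case q6 = true:
Case q3 = false:
Case q7 = true:
The clause (NOT q1) is unit, so q1 = false.
The clause (NOT q2) is unit, so q2 = false.
The clause (NOT q4) is unit, so q4 = false.
The clause (NOT q8) is unit, so q8 = false.
The clause (NOT q5) is unit, so q5 = false.
Every clause now holds.
A satisfying assignment: q1=false,  q2=false,  q3=false,  q4=false,  q5=false,  q6=true,  q7=true,  q8=false.

Yes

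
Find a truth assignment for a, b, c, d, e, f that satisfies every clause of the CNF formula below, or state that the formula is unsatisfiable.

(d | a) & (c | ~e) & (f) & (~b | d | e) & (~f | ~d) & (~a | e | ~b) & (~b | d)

Unit clause (f) forces f = 1.
Unit clause (~d) forces d = 0.
Unit clause (a) forces a = 1.
Unit clause (~b) forces b = 0.
Case c = 1:
All clauses hold; e can take either value.

a: 1, b: 0, c: 1, d: 0, e: 1, f: 1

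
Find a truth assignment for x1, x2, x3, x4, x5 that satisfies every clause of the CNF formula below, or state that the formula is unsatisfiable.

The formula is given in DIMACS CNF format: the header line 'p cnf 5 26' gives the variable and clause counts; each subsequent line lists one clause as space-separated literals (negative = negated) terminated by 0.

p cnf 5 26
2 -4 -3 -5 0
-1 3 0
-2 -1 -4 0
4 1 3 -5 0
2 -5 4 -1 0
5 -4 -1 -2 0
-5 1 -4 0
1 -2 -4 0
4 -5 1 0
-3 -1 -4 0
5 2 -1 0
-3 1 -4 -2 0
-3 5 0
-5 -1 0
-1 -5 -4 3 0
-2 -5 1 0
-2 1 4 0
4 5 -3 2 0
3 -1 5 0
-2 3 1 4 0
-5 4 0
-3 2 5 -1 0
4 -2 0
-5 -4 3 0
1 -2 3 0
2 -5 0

Suppose x1 = False.
Suppose x5 = False.
The clause (¬x3) is unit, so x3 = False.
The clause (¬x2) is unit, so x2 = False.
No clause remains; x4 is free.

x1=False; x2=False; x3=False; x4=False; x5=False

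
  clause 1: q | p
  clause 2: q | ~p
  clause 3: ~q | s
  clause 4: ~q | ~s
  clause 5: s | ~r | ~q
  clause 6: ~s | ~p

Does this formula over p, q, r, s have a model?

Case q = 1:
From the singleton clause (s), s = 1.
Now (~s) is unsatisfied and unit — conflict.
Undo q and try q = 0.
From the singleton clause (p), p = 1.
Now (~p) is unsatisfied and unit — conflict.
Either choice for q ends in contradiction.
No assignment satisfies every clause.

Unsatisfiable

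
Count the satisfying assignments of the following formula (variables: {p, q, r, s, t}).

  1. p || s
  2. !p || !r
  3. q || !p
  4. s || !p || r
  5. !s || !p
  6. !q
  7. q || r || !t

3

There are 2^5 = 32 truth assignments over (p, q, r, s, t).
Split on s. With s = true, the clauses containing s are satisfied and !s drops from the rest; 3 of the 2^4 = 16 assignments to the other variables satisfy what remains.
With s = false, by the same count on the reduced clause set, 0 assignments work.
Total: 3 + 0 = 3.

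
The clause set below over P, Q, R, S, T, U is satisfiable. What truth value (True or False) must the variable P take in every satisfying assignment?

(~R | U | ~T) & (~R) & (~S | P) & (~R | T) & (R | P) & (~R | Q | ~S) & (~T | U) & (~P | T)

True

Suppose P = 0.
Unit clause (~R) forces R = 0.
But (R) is also a unit clause — contradiction.
So every satisfying assignment has P = True.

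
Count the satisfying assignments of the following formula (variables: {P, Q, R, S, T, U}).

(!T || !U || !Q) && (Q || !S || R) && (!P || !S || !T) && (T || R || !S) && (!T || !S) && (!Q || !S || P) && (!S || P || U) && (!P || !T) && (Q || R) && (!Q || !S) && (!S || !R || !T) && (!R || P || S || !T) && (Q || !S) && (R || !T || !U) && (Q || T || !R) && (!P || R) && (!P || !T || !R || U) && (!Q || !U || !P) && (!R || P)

There are 2^6 = 64 truth assignments over (P, Q, R, S, T, U).
Split on R. With R = true, the clauses containing R are satisfied and !R drops from the rest; 1 of the 2^5 = 32 assignments to the other variables satisfy what remains.
With R = false, by the same count on the reduced clause set, 3 assignments work.
(One model: P=F, Q=T, R=F, S=F, T=F, U=F.)
Total: 1 + 3 = 4.

4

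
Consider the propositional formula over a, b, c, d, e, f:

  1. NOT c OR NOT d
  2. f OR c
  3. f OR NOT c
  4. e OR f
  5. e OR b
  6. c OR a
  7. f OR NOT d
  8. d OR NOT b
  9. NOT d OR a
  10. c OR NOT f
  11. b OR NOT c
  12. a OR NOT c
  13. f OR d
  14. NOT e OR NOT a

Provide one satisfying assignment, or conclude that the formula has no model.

UNSATISFIABLE

Branch on c: set c = false.
(f) alone gives f = true.
That conflicts with the unit clause (NOT f).
Backtrack on c: now try c = true.
(NOT d) alone gives d = false.
(f) alone gives f = true.
(NOT b) alone gives b = false.
That conflicts with the unit clause (b).
Neither c = true nor c = false works.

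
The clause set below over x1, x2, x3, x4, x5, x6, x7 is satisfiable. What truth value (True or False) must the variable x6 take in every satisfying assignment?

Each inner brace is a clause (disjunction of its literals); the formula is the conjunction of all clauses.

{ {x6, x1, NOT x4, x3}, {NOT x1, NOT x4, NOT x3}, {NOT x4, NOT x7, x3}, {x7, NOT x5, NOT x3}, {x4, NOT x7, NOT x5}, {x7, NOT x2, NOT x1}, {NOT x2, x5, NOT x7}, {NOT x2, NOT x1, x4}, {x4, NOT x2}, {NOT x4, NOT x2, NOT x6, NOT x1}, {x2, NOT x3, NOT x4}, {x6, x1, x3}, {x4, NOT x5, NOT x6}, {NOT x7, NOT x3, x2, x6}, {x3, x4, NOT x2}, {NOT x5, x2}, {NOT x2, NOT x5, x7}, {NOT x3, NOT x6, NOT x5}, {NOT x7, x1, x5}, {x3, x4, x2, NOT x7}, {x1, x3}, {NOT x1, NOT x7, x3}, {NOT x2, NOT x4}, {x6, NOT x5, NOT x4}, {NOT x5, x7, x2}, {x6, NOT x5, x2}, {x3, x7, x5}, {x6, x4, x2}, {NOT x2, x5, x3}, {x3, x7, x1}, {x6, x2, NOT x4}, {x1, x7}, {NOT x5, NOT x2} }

True

Suppose x6 = false.
Case x4 = true:
Unit clause (NOT x2) forces x2 = false.
Now (x2) is unsatisfied and unit — conflict.
That branch fails; take x4 = false instead.
Unit clause (NOT x2) forces x2 = false.
Now (x2) is unsatisfied and unit — conflict.
Both values of x4 lead to a conflict.
So every satisfying assignment has x6 = True.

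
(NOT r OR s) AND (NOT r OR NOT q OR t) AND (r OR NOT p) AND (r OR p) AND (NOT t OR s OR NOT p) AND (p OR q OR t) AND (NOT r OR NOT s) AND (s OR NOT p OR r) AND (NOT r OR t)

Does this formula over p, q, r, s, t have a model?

No

Suppose r = false.
(NOT p) alone gives p = false.
That conflicts with the unit clause (p).
So r must be the other value — set r = true.
(s) alone gives s = true.
That conflicts with the unit clause (NOT s).
Both values of r lead to a conflict.
No assignment satisfies every clause.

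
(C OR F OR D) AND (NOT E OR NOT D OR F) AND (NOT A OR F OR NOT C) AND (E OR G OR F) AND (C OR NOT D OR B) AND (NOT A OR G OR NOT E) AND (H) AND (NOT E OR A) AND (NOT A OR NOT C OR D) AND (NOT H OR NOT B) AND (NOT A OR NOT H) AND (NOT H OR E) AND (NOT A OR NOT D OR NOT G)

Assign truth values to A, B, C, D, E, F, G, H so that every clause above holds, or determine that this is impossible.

Unit clause (H) forces H = true.
Unit clause (NOT B) forces B = false.
Unit clause (NOT A) forces A = false.
Unit clause (NOT E) forces E = false.
That conflicts with the unit clause (E).

UNSATISFIABLE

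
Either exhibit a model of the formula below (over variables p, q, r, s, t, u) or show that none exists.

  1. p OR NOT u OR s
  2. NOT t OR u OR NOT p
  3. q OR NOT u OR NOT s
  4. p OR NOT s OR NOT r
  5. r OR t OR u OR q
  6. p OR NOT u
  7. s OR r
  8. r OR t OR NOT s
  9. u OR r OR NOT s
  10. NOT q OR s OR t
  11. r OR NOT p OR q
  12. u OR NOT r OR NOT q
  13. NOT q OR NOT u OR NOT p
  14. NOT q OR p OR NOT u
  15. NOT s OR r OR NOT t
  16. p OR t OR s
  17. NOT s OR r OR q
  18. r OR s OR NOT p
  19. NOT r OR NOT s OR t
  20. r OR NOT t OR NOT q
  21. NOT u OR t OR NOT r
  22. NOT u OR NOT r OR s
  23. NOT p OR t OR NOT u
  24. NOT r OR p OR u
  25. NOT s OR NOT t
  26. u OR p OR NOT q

p: true,  q: false,  r: true,  s: false,  t: false,  u: false

Suppose p = true.
Suppose t = false.
The clause (NOT u) is unit, so u = false.
Suppose r = true.
The clause (NOT q) is unit, so q = false.
The clause (NOT s) is unit, so s = false.
All clauses are satisfied.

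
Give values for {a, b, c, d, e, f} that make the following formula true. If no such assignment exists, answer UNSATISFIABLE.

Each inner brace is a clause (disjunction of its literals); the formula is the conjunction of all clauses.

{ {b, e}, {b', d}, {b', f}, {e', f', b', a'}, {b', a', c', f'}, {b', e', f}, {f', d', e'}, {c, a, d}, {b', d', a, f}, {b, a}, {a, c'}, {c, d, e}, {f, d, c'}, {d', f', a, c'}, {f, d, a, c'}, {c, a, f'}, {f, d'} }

Suppose b = 0.
From the singleton clause (e), e = 1.
From the singleton clause (a), a = 1.
Suppose f = 1.
From the singleton clause (d'), d = 0.
All clauses hold; c can take either value.

a: 1, b: 0, c: 0, d: 0, e: 1, f: 1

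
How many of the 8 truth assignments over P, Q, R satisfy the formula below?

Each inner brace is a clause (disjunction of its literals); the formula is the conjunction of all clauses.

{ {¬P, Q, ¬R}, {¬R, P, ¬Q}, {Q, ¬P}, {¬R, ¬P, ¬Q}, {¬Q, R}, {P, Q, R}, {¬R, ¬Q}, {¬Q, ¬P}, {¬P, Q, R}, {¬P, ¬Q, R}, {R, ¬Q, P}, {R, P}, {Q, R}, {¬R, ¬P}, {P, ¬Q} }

1

There are 2^3 = 8 truth assignments over (P, Q, R).
Check each against the 15 clauses (columns in the order P, Q, R):
  F F F  ✗ fails (P ∨ Q ∨ R)
  F F T  ✓ satisfies all
  F T F  ✗ fails (¬Q ∨ R)
  F T T  ✗ fails (¬R ∨ P ∨ ¬Q)
  T F F  ✗ fails (Q ∨ ¬P)
  T F T  ✗ fails (¬P ∨ Q ∨ ¬R)
  T T F  ✗ fails (¬Q ∨ R)
  T T T  ✗ fails (¬R ∨ ¬P ∨ ¬Q)
1 of the 8 rows is a model.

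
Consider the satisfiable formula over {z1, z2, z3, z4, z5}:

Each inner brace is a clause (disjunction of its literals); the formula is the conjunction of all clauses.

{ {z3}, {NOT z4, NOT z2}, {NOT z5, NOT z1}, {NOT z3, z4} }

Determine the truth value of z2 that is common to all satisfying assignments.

Suppose z2 = true.
Unit clause (z3) forces z3 = true.
Unit clause (NOT z4) forces z4 = false.
That conflicts with the unit clause (z4).
So every satisfying assignment has z2 = False.

False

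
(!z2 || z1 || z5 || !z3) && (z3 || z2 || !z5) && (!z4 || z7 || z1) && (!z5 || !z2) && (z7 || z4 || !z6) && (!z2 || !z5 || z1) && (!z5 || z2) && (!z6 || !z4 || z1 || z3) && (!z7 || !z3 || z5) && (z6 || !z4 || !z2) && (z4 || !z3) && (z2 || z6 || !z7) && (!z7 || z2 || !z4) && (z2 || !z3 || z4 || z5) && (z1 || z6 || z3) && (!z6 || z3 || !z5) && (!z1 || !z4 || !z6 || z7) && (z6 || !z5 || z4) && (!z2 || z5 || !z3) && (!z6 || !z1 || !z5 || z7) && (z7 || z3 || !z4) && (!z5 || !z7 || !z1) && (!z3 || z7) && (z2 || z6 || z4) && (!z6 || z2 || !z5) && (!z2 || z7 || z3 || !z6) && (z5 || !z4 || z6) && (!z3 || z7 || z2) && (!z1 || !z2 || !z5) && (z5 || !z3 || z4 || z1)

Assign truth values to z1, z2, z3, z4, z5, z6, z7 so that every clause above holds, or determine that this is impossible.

Case z5 = false:
Case z7 = true:
From the singleton clause (!z3), z3 = false.
Case z2 = false:
From the singleton clause (z6), z6 = true.
From the singleton clause (!z4), z4 = false.
Every clause is now satisfied; z1 is unconstrained.

z1=true; z2=false; z3=false; z4=false; z5=false; z6=true; z7=true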